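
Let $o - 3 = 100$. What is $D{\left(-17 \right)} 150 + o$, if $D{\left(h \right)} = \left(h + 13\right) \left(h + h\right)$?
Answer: $20503$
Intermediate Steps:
$D{\left(h \right)} = 2 h \left(13 + h\right)$ ($D{\left(h \right)} = \left(13 + h\right) 2 h = 2 h \left(13 + h\right)$)
$o = 103$ ($o = 3 + 100 = 103$)
$D{\left(-17 \right)} 150 + o = 2 \left(-17\right) \left(13 - 17\right) 150 + 103 = 2 \left(-17\right) \left(-4\right) 150 + 103 = 136 \cdot 150 + 103 = 20400 + 103 = 20503$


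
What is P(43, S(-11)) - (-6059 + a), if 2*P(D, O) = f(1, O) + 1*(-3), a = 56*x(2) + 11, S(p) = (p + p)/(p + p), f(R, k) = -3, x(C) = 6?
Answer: 5709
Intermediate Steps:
S(p) = 1 (S(p) = (2*p)/((2*p)) = (2*p)*(1/(2*p)) = 1)
a = 347 (a = 56*6 + 11 = 336 + 11 = 347)
P(D, O) = -3 (P(D, O) = (-3 + 1*(-3))/2 = (-3 - 3)/2 = (1/2)*(-6) = -3)
P(43, S(-11)) - (-6059 + a) = -3 - (-6059 + 347) = -3 - 1*(-5712) = -3 + 5712 = 5709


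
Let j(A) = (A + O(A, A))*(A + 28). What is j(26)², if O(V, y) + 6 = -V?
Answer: 104976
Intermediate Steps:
O(V, y) = -6 - V
j(A) = -168 - 6*A (j(A) = (A + (-6 - A))*(A + 28) = -6*(28 + A) = -168 - 6*A)
j(26)² = (-168 - 6*26)² = (-168 - 156)² = (-324)² = 104976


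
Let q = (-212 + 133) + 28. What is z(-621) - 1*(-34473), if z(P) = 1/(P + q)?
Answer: 23165855/672 ≈ 34473.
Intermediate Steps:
q = -51 (q = -79 + 28 = -51)
z(P) = 1/(-51 + P) (z(P) = 1/(P - 51) = 1/(-51 + P))
z(-621) - 1*(-34473) = 1/(-51 - 621) - 1*(-34473) = 1/(-672) + 34473 = -1/672 + 34473 = 23165855/672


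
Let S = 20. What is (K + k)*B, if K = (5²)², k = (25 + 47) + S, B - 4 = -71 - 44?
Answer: -79587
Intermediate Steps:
B = -111 (B = 4 + (-71 - 44) = 4 - 115 = -111)
k = 92 (k = (25 + 47) + 20 = 72 + 20 = 92)
K = 625 (K = 25² = 625)
(K + k)*B = (625 + 92)*(-111) = 717*(-111) = -79587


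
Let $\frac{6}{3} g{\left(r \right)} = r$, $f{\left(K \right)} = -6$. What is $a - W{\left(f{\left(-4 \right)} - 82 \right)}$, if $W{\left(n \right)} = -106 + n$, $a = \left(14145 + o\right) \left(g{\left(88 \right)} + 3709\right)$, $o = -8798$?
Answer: $20067485$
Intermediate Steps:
$g{\left(r \right)} = \frac{r}{2}$
$a = 20067291$ ($a = \left(14145 - 8798\right) \left(\frac{1}{2} \cdot 88 + 3709\right) = 5347 \left(44 + 3709\right) = 5347 \cdot 3753 = 20067291$)
$a - W{\left(f{\left(-4 \right)} - 82 \right)} = 20067291 - \left(-106 - 88\right) = 20067291 - -194 = 20067291 + 194 = 20067485$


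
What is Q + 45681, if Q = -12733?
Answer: 32948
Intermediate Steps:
Q + 45681 = -12733 + 45681 = 32948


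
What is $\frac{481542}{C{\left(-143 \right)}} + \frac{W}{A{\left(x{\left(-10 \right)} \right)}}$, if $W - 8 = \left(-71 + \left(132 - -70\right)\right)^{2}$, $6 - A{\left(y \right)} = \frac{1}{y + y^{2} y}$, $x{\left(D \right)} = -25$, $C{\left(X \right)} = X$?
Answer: $- \frac{6793911792}{13427843} \approx -505.96$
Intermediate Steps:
$A{\left(y \right)} = 6 - \frac{1}{y + y^{3}}$ ($A{\left(y \right)} = 6 - \frac{1}{y + y^{2} y} = 6 - \frac{1}{y + y^{3}}$)
$W = 17169$ ($W = 8 + \left(-71 + \left(132 - -70\right)\right)^{2} = 8 + \left(-71 + \left(132 + 70\right)\right)^{2} = 8 + \left(-71 + 202\right)^{2} = 8 + 131^{2} = 8 + 17161 = 17169$)
$\frac{481542}{C{\left(-143 \right)}} + \frac{W}{A{\left(x{\left(-10 \right)} \right)}} = \frac{481542}{-143} + \frac{17169}{\frac{1}{-25 + \left(-25\right)^{3}} \left(-1 + 6 \left(-25\right) + 6 \left(-25\right)^{3}\right)} = 481542 \left(- \frac{1}{143}\right) + \frac{17169}{\frac{1}{-25 - 15625} \left(-1 - 150 + 6 \left(-15625\right)\right)} = - \frac{481542}{143} + \frac{17169}{\frac{1}{-15650} \left(-1 - 150 - 93750\right)} = - \frac{481542}{143} + \frac{17169}{\left(- \frac{1}{15650}\right) \left(-93901\right)} = - \frac{481542}{143} + \frac{17169}{\frac{93901}{15650}} = - \frac{481542}{143} + 17169 \cdot \frac{15650}{93901} = - \frac{481542}{143} + \frac{268694850}{93901} = - \frac{6793911792}{13427843}$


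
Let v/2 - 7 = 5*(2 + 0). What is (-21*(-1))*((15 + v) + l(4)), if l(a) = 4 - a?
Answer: 1029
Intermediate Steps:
v = 34 (v = 14 + 2*(5*(2 + 0)) = 14 + 2*(5*2) = 14 + 2*10 = 14 + 20 = 34)
(-21*(-1))*((15 + v) + l(4)) = (-21*(-1))*((15 + 34) + (4 - 1*4)) = 21*(49 + (4 - 4)) = 21*(49 + 0) = 21*49 = 1029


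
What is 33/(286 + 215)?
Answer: 11/167 ≈ 0.065868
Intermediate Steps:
33/(286 + 215) = 33/501 = 33*(1/501) = 11/167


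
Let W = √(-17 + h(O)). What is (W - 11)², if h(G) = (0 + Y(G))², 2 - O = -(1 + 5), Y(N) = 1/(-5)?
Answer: 2601/25 - 44*I*√106/5 ≈ 104.04 - 90.602*I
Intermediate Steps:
Y(N) = -⅕
O = 8 (O = 2 - (-1)*(1 + 5) = 2 - (-1)*6 = 2 - 1*(-6) = 2 + 6 = 8)
h(G) = 1/25 (h(G) = (0 - ⅕)² = (-⅕)² = 1/25)
W = 2*I*√106/5 (W = √(-17 + 1/25) = √(-424/25) = 2*I*√106/5 ≈ 4.1183*I)
(W - 11)² = (2*I*√106/5 - 11)² = (-11 + 2*I*√106/5)²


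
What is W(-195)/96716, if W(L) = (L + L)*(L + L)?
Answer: 38025/24179 ≈ 1.5726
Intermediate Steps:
W(L) = 4*L² (W(L) = (2*L)*(2*L) = 4*L²)
W(-195)/96716 = (4*(-195)²)/96716 = (4*38025)*(1/96716) = 152100*(1/96716) = 38025/24179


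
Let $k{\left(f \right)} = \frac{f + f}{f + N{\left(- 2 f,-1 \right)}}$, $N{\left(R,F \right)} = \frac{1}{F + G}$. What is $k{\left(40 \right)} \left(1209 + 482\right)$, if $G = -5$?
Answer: $\frac{811680}{239} \approx 3396.1$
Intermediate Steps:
$N{\left(R,F \right)} = \frac{1}{-5 + F}$ ($N{\left(R,F \right)} = \frac{1}{F - 5} = \frac{1}{-5 + F}$)
$k{\left(f \right)} = \frac{2 f}{- \frac{1}{6} + f}$ ($k{\left(f \right)} = \frac{f + f}{f + \frac{1}{-5 - 1}} = \frac{2 f}{f + \frac{1}{-6}} = \frac{2 f}{f - \frac{1}{6}} = \frac{2 f}{- \frac{1}{6} + f}$)
$k{\left(40 \right)} \left(1209 + 482\right) = 12 \cdot 40 \frac{1}{-1 + 6 \cdot 40} \left(1209 + 482\right) = 12 \cdot 40 \frac{1}{-1 + 240} \cdot 1691 = 12 \cdot 40 \cdot \frac{1}{239} \cdot 1691 = \frac{480}{239} \cdot 1691 = \frac{811680}{239}$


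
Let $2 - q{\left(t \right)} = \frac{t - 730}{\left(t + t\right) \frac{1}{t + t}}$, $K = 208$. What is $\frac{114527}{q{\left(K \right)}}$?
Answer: $\frac{114527}{524} \approx 218.56$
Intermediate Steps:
$q{\left(t \right)} = 732 - t$ ($q{\left(t \right)} = 2 - \frac{t - 730}{\left(t + t\right) \frac{1}{t + t}} = 2 - \frac{-730 + t}{2 t \frac{1}{2 t}} = 2 - \frac{-730 + t}{1} = 2 - \left(-730 + t\right) 1 = 2 - \left(-730 + t\right) = 732 - t$)
$\frac{114527}{q{\left(K \right)}} = \frac{114527}{732 - 208} = \frac{114527}{524}$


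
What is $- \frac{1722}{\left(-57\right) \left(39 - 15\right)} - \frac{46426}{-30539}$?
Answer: $\frac{19349821}{6962892} \approx 2.779$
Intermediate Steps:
$- \frac{1722}{\left(-57\right) \left(39 - 15\right)} - \frac{46426}{-30539} = - \frac{1722}{\left(-57\right) 24} - - \frac{46426}{30539} = - \frac{1722}{-1368} + \frac{46426}{30539} = \left(-1722\right) \left(- \frac{1}{1368}\right) + \frac{46426}{30539} = \frac{287}{228} + \frac{46426}{30539} = \frac{19349821}{6962892}$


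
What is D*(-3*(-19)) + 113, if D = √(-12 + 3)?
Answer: 113 + 171*I ≈ 113.0 + 171.0*I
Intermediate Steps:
D = 3*I (D = √(-9) = 3*I ≈ 3.0*I)
D*(-3*(-19)) + 113 = (3*I)*(-3*(-19)) + 113 = (3*I)*57 + 113 = 171*I + 113 = 113 + 171*I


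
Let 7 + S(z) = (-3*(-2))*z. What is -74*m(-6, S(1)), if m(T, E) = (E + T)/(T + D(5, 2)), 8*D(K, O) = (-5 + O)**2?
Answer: -4144/39 ≈ -106.26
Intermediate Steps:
S(z) = -7 + 6*z (S(z) = -7 + (-3*(-2))*z = -7 + 6*z)
D(K, O) = (-5 + O)**2/8
m(T, E) = (E + T)/(9/8 + T) (m(T, E) = (E + T)/(T + (-5 + 2)**2/8) = (E + T)/(T + (1/8)*(-3)**2) = (E + T)/(T + (1/8)*9) = (E + T)/(T + 9/8) = (E + T)/(9/8 + T))
-74*m(-6, S(1)) = -592*((-7 + 6*1) - 6)/(9 + 8*(-6)) = -592*((-7 + 6) - 6)/(9 - 48) = -592*(-1 - 6)/(-39) = -592*(-1)*(-7)/39 = -74*56/39 = -4144/39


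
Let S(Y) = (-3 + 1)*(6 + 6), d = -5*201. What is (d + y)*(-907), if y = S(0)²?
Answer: 389103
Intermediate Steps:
d = -1005
S(Y) = -24 (S(Y) = -2*12 = -24)
y = 576 (y = (-24)² = 576)
(d + y)*(-907) = (-1005 + 576)*(-907) = -429*(-907) = 389103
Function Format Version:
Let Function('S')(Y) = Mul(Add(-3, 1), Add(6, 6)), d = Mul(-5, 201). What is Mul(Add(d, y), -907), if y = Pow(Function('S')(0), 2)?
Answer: 389103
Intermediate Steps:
d = -1005
Function('S')(Y) = -24 (Function('S')(Y) = Mul(-2, 12) = -24)
y = 576 (y = Pow(-24, 2) = 576)
Mul(Add(d, y), -907) = Mul(Add(-1005, 576), -907) = Mul(-429, -907) = 389103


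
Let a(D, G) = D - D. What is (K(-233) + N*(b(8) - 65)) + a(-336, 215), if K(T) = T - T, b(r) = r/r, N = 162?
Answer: -10368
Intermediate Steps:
b(r) = 1
a(D, G) = 0
K(T) = 0
(K(-233) + N*(b(8) - 65)) + a(-336, 215) = (0 + 162*(1 - 65)) + 0 = (0 + 162*(-64)) + 0 = (0 - 10368) + 0 = -10368 + 0 = -10368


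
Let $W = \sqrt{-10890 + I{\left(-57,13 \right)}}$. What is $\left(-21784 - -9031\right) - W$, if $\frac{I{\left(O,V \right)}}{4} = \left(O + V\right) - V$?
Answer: $-12753 - i \sqrt{11118} \approx -12753.0 - 105.44 i$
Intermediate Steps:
$I{\left(O,V \right)} = 4 O$ ($I{\left(O,V \right)} = 4 \left(\left(O + V\right) - V\right) = 4 O$)
$W = i \sqrt{11118}$ ($W = \sqrt{-10890 + 4 \left(-57\right)} = \sqrt{-10890 - 228} = \sqrt{-11118} = i \sqrt{11118} \approx 105.44 i$)
$\left(-21784 - -9031\right) - W = \left(-21784 - -9031\right) - i \sqrt{11118} = \left(-21784 + 9031\right) - i \sqrt{11118} = -12753 - i \sqrt{11118}$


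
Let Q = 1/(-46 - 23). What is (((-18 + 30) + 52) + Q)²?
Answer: 19492225/4761 ≈ 4094.1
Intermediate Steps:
Q = -1/69 (Q = 1/(-69) = -1/69 ≈ -0.014493)
(((-18 + 30) + 52) + Q)² = (((-18 + 30) + 52) - 1/69)² = ((12 + 52) - 1/69)² = (64 - 1/69)² = (4415/69)² = 19492225/4761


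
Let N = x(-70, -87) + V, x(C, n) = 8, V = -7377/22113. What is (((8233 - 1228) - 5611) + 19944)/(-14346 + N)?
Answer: -157282398/105687857 ≈ -1.4882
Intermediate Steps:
V = -2459/7371 (V = -7377*1/22113 = -2459/7371 ≈ -0.33360)
N = 56509/7371 (N = 8 - 2459/7371 = 56509/7371 ≈ 7.6664)
(((8233 - 1228) - 5611) + 19944)/(-14346 + N) = (((8233 - 1228) - 5611) + 19944)/(-14346 + 56509/7371) = ((7005 - 5611) + 19944)/(-105687857/7371) = (1394 + 19944)*(-7371/105687857) = 21338*(-7371/105687857) = -157282398/105687857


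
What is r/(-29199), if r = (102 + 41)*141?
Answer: -6721/9733 ≈ -0.69054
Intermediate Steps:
r = 20163 (r = 143*141 = 20163)
r/(-29199) = 20163/(-29199) = 20163*(-1/29199) = -6721/9733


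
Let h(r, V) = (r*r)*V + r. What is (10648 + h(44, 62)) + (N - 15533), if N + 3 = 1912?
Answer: 117100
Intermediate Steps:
N = 1909 (N = -3 + 1912 = 1909)
h(r, V) = r + V*r**2 (h(r, V) = r**2*V + r = V*r**2 + r = r + V*r**2)
(10648 + h(44, 62)) + (N - 15533) = (10648 + 44*(1 + 62*44)) + (1909 - 15533) = (10648 + 44*(1 + 2728)) - 13624 = (10648 + 44*2729) - 13624 = (10648 + 120076) - 13624 = 130724 - 13624 = 117100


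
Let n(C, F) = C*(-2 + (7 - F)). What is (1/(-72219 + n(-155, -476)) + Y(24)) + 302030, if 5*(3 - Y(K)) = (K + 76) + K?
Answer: 221634757729/733870 ≈ 3.0201e+5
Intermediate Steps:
n(C, F) = C*(5 - F)
Y(K) = -61/5 - 2*K/5 (Y(K) = 3 - ((K + 76) + K)/5 = 3 - ((76 + K) + K)/5 = 3 - (76 + 2*K)/5 = 3 + (-76/5 - 2*K/5) = -61/5 - 2*K/5)
(1/(-72219 + n(-155, -476)) + Y(24)) + 302030 = (1/(-72219 - 155*(5 - 1*(-476))) + (-61/5 - ⅖*24)) + 302030 = (1/(-72219 - 155*(5 + 476)) + (-61/5 - 48/5)) + 302030 = (1/(-72219 - 155*481) - 109/5) + 302030 = (1/(-72219 - 74555) - 109/5) + 302030 = (1/(-146774) - 109/5) + 302030 = (-1/146774 - 109/5) + 302030 = -15998371/733870 + 302030 = 221634757729/733870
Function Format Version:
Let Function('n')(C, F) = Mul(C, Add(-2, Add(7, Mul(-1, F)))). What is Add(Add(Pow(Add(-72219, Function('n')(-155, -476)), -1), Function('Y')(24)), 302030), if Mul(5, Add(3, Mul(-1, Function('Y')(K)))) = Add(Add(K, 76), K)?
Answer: Rational(221634757729, 733870) ≈ 3.0201e+5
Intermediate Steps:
Function('n')(C, F) = Mul(C, Add(5, Mul(-1, F)))
Function('Y')(K) = Add(Rational(-61, 5), Mul(Rational(-2, 5), K)) (Function('Y')(K) = Add(3, Mul(Rational(-1, 5), Add(Add(K, 76), K))) = Add(3, Mul(Rational(-1, 5), Add(Add(76, K), K))) = Add(3, Mul(Rational(-1, 5), Add(76, Mul(2, K)))) = Add(3, Add(Rational(-76, 5), Mul(Rational(-2, 5), K))) = Add(Rational(-61, 5), Mul(Rational(-2, 5), K)))
Add(Add(Pow(Add(-72219, Function('n')(-155, -476)), -1), Function('Y')(24)), 302030) = Add(Add(Pow(Add(-72219, Mul(-155, Add(5, Mul(-1, -476)))), -1), Add(Rational(-61, 5), Mul(Rational(-2, 5), 24))), 302030) = Add(Add(Pow(Add(-72219, Mul(-155, Add(5, 476))), -1), Add(Rational(-61, 5), Rational(-48, 5))), 302030) = Add(Add(Pow(Add(-72219, Mul(-155, 481)), -1), Rational(-109, 5)), 302030) = Add(Add(Pow(Add(-72219, -74555), -1), Rational(-109, 5)), 302030) = Add(Add(Pow(-146774, -1), Rational(-109, 5)), 302030) = Add(Add(Rational(-1, 146774), Rational(-109, 5)), 302030) = Add(Rational(-15998371, 733870), 302030) = Rational(221634757729, 733870)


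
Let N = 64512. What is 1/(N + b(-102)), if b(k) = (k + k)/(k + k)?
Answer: 1/64513 ≈ 1.5501e-5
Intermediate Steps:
b(k) = 1 (b(k) = (2*k)/((2*k)) = (2*k)*(1/(2*k)) = 1)
1/(N + b(-102)) = 1/(64512 + 1) = 1/64513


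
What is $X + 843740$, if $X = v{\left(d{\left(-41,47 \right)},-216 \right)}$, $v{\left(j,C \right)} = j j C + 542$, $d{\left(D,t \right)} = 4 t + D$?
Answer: $-3823262$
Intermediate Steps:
$d{\left(D,t \right)} = D + 4 t$
$v{\left(j,C \right)} = 542 + C j^{2}$ ($v{\left(j,C \right)} = j^{2} C + 542 = C j^{2} + 542 = 542 + C j^{2}$)
$X = -4667002$ ($X = 542 - 216 \left(-41 + 4 \cdot 47\right)^{2} = 542 - 216 \left(-41 + 188\right)^{2} = 542 - 216 \cdot 147^{2} = 542 - 4667544 = -4667002$)
$X + 843740 = -4667002 + 843740 = -3823262$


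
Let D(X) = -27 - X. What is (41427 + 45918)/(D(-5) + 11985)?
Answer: 87345/11963 ≈ 7.3013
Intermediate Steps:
(41427 + 45918)/(D(-5) + 11985) = (41427 + 45918)/((-27 - 1*(-5)) + 11985) = 87345/((-27 + 5) + 11985) = 87345/(-22 + 11985) = 87345/11963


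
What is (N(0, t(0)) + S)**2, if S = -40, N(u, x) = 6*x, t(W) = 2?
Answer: 784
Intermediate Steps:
(N(0, t(0)) + S)**2 = (6*2 - 40)**2 = (12 - 40)**2 = (-28)**2 = 784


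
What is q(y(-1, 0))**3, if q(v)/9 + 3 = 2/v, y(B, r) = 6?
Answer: -13824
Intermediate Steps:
q(v) = -27 + 18/v (q(v) = -27 + 9*(2/v) = -27 + 18/v)
q(y(-1, 0))**3 = (-27 + 18/6)**3 = (-27 + 18*(1/6))**3 = (-27 + 3)**3 = (-24)**3 = -13824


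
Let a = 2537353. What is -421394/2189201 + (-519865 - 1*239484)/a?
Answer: -390227560033/793539389279 ≈ -0.49176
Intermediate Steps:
-421394/2189201 + (-519865 - 1*239484)/a = -421394/2189201 + (-519865 - 1*239484)/2537353 = -421394*1/2189201 + (-519865 - 239484)*(1/2537353) = -421394/2189201 - 759349*1/2537353 = -421394/2189201 - 759349/2537353 = -390227560033/793539389279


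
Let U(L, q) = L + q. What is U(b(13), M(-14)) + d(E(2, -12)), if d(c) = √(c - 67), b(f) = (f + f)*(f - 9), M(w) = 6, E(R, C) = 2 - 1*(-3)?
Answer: 110 + I*√62 ≈ 110.0 + 7.874*I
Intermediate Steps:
E(R, C) = 5 (E(R, C) = 2 + 3 = 5)
b(f) = 2*f*(-9 + f) (b(f) = (2*f)*(-9 + f) = 2*f*(-9 + f))
d(c) = √(-67 + c)
U(b(13), M(-14)) + d(E(2, -12)) = (2*13*(-9 + 13) + 6) + √(-67 + 5) = (2*13*4 + 6) + √(-62) = (104 + 6) + I*√62 = 110 + I*√62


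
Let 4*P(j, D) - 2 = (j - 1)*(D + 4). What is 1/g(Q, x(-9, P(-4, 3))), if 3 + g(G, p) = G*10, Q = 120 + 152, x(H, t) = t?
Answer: 1/2717 ≈ 0.00036805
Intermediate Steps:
P(j, D) = ½ + (-1 + j)*(4 + D)/4 (P(j, D) = ½ + ((j - 1)*(D + 4))/4 = ½ + ((-1 + j)*(4 + D))/4 = ½ + (-1 + j)*(4 + D)/4)
Q = 272
g(G, p) = -3 + 10*G (g(G, p) = -3 + G*10 = -3 + 10*G)
1/g(Q, x(-9, P(-4, 3))) = 1/(-3 + 10*272) = 1/(-3 + 2720) = 1/2717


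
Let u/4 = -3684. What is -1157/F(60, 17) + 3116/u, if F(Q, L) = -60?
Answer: 87826/4605 ≈ 19.072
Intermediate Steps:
u = -14736 (u = 4*(-3684) = -14736)
-1157/F(60, 17) + 3116/u = -1157/(-60) + 3116/(-14736) = -1157*(-1/60) + 3116*(-1/14736) = 1157/60 - 779/3684 = 87826/4605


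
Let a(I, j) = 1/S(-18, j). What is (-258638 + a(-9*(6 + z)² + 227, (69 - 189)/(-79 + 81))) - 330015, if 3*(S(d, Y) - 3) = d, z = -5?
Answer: -1765960/3 ≈ -5.8865e+5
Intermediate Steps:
S(d, Y) = 3 + d/3
a(I, j) = -⅓ (a(I, j) = 1/(3 + (⅓)*(-18)) = 1/(3 - 6) = 1/(-3) = -⅓)
(-258638 + a(-9*(6 + z)² + 227, (69 - 189)/(-79 + 81))) - 330015 = (-258638 - ⅓) - 330015 = -775915/3 - 330015 = -1765960/3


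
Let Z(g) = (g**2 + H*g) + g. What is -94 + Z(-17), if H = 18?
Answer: -128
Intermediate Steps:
Z(g) = g**2 + 19*g (Z(g) = (g**2 + 18*g) + g = g**2 + 19*g)
-94 + Z(-17) = -94 - 17*(19 - 17) = -94 - 17*2 = -94 - 34 = -128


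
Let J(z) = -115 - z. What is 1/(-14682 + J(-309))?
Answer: -1/14488 ≈ -6.9023e-5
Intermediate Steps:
1/(-14682 + J(-309)) = 1/(-14682 + (-115 - 1*(-309))) = 1/(-14682 + (-115 + 309)) = 1/(-14682 + 194) = 1/(-14488) = -1/14488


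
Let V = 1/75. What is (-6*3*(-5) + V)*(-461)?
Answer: -3112211/75 ≈ -41496.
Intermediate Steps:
V = 1/75 ≈ 0.013333
(-6*3*(-5) + V)*(-461) = (-6*3*(-5) + 1/75)*(-461) = (-18*(-5) + 1/75)*(-461) = (90 + 1/75)*(-461) = (6751/75)*(-461) = -3112211/75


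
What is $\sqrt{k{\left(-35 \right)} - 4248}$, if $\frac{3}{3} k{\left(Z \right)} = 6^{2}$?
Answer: $18 i \sqrt{13} \approx 64.9 i$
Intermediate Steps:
$k{\left(Z \right)} = 36$ ($k{\left(Z \right)} = 6^{2} = 36$)
$\sqrt{k{\left(-35 \right)} - 4248} = \sqrt{36 - 4248} = \sqrt{-4212} = 18 i \sqrt{13}$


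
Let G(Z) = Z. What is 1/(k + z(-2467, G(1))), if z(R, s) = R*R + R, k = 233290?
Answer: 1/6316912 ≈ 1.5831e-7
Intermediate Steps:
z(R, s) = R + R² (z(R, s) = R² + R = R + R²)
1/(k + z(-2467, G(1))) = 1/(233290 - 2467*(1 - 2467)) = 1/(233290 - 2467*(-2466)) = 1/(233290 + 6083622) = 1/6316912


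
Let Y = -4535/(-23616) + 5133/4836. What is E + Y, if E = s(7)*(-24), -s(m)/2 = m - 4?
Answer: 1382413061/9517248 ≈ 145.25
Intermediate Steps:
s(m) = 8 - 2*m (s(m) = -2*(m - 4) = -2*(-4 + m) = 8 - 2*m)
Y = 11929349/9517248 (Y = -4535*(-1/23616) + 5133*(1/4836) = 4535/23616 + 1711/1612 = 11929349/9517248 ≈ 1.2534)
E = 144 (E = (8 - 2*7)*(-24) = (8 - 14)*(-24) = -6*(-24) = 144)
E + Y = 144 + 11929349/9517248 = 1382413061/9517248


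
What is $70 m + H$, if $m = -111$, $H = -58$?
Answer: $-7828$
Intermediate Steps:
$70 m + H = 70 \left(-111\right) - 58 = -7770 - 58 = -7828$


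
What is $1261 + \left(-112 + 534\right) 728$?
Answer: $308477$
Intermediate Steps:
$1261 + \left(-112 + 534\right) 728 = 1261 + 422 \cdot 728 = 1261 + 307216 = 308477$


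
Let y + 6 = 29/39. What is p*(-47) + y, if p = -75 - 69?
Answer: 263747/39 ≈ 6762.7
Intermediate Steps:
y = -205/39 (y = -6 + 29/39 = -205/39 ≈ -5.2564)
p = -144
p*(-47) + y = -144*(-47) - 205/39 = 6768 - 205/39 = 263747/39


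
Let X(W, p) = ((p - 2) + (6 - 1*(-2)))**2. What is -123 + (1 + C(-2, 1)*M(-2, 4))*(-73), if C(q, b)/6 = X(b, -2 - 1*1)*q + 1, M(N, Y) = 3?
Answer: 22142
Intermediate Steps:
X(W, p) = (6 + p)**2 (X(W, p) = ((-2 + p) + (6 + 2))**2 = ((-2 + p) + 8)**2 = (6 + p)**2)
C(q, b) = 6 + 54*q (C(q, b) = 6*((6 + (-2 - 1*1))**2*q + 1) = 6*((6 + (-2 - 1))**2*q + 1) = 6*((6 - 3)**2*q + 1) = 6*(3**2*q + 1) = 6*(9*q + 1) = 6*(1 + 9*q) = 6 + 54*q)
-123 + (1 + C(-2, 1)*M(-2, 4))*(-73) = -123 + (1 + (6 + 54*(-2))*3)*(-73) = -123 + (1 + (6 - 108)*3)*(-73) = -123 + (1 - 102*3)*(-73) = -123 + (1 - 306)*(-73) = -123 - 305*(-73) = -123 + 22265 = 22142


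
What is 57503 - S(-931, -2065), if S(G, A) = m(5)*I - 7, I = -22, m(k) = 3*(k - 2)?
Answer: 57708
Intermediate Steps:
m(k) = -6 + 3*k (m(k) = 3*(-2 + k) = -6 + 3*k)
S(G, A) = -205 (S(G, A) = (-6 + 3*5)*(-22) - 7 = (-6 + 15)*(-22) - 7 = 9*(-22) - 7 = -198 - 7 = -205)
57503 - S(-931, -2065) = 57503 - 1*(-205) = 57503 + 205 = 57708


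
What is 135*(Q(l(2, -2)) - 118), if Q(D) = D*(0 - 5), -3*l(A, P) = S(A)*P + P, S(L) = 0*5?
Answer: -16380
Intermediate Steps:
S(L) = 0
l(A, P) = -P/3 (l(A, P) = -(0*P + P)/3 = -(0 + P)/3 = -P/3)
Q(D) = -5*D (Q(D) = D*(-5) = -5*D)
135*(Q(l(2, -2)) - 118) = 135*(-(-5)*(-2)/3 - 118) = 135*(-5*⅔ - 118) = 135*(-10/3 - 118) = 135*(-364/3) = -16380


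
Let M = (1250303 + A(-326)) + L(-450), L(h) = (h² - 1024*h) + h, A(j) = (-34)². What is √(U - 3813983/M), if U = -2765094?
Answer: I*√1125879173483112329/638103 ≈ 1662.9*I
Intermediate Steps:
A(j) = 1156
L(h) = h² - 1023*h
M = 1914309 (M = (1250303 + 1156) - 450*(-1023 - 450) = 1251459 - 450*(-1473) = 1251459 + 662850 = 1914309)
√(U - 3813983/M) = √(-2765094 - 3813983/1914309) = √(-5293248144029/1914309) = I*√1125879173483112329/638103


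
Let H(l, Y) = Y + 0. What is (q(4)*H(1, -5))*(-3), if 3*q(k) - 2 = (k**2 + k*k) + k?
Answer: 190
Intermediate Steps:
H(l, Y) = Y
q(k) = 2/3 + k/3 + 2*k**2/3 (q(k) = 2/3 + ((k**2 + k*k) + k)/3 = 2/3 + ((k**2 + k**2) + k)/3 = 2/3 + (2*k**2 + k)/3 = 2/3 + (k + 2*k**2)/3 = 2/3 + (k/3 + 2*k**2/3) = 2/3 + k/3 + 2*k**2/3)
(q(4)*H(1, -5))*(-3) = ((2/3 + (1/3)*4 + (2/3)*4**2)*(-5))*(-3) = ((2/3 + 4/3 + (2/3)*16)*(-5))*(-3) = ((2/3 + 4/3 + 32/3)*(-5))*(-3) = ((38/3)*(-5))*(-3) = -190/3*(-3) = 190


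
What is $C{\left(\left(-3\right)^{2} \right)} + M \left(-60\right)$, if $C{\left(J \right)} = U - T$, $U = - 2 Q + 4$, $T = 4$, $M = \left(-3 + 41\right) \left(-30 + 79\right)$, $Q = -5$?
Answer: $-111710$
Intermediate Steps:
$M = 1862$ ($M = 38 \cdot 49 = 1862$)
$U = 14$ ($U = \left(-2\right) \left(-5\right) + 4 = 10 + 4 = 14$)
$C{\left(J \right)} = 10$ ($C{\left(J \right)} = 14 - 4 = 10$)
$C{\left(\left(-3\right)^{2} \right)} + M \left(-60\right) = 10 + 1862 \left(-60\right) = 10 - 111720 = -111710$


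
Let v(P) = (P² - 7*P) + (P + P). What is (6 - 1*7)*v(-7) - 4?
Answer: -88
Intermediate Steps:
v(P) = P² - 5*P (v(P) = (P² - 7*P) + 2*P = P² - 5*P)
(6 - 1*7)*v(-7) - 4 = (6 - 1*7)*(-7*(-5 - 7)) - 4 = (6 - 7)*(-7*(-12)) - 4 = -1*84 - 4 = -84 - 4 = -88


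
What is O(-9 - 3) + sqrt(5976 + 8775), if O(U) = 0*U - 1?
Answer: -1 + 3*sqrt(1639) ≈ 120.45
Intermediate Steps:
O(U) = -1 (O(U) = 0 - 1 = -1)
O(-9 - 3) + sqrt(5976 + 8775) = -1 + sqrt(5976 + 8775) = -1 + sqrt(14751) = -1 + 3*sqrt(1639)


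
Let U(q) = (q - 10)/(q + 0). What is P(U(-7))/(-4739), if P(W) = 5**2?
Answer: -25/4739 ≈ -0.0052754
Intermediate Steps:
U(q) = (-10 + q)/q
P(W) = 25
P(U(-7))/(-4739) = 25/(-4739) = 25*(-1/4739) = -25/4739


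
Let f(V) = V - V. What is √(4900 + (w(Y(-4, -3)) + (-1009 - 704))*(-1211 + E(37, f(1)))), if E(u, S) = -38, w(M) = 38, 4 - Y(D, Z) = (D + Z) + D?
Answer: 5*√83879 ≈ 1448.1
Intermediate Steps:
Y(D, Z) = 4 - Z - 2*D (Y(D, Z) = 4 - ((D + Z) + D) = 4 - (Z + 2*D) = 4 + (-Z - 2*D) = 4 - Z - 2*D)
f(V) = 0
√(4900 + (w(Y(-4, -3)) + (-1009 - 704))*(-1211 + E(37, f(1)))) = √(4900 + (38 + (-1009 - 704))*(-1211 - 38)) = √(4900 + (38 - 1713)*(-1249)) = √(4900 - 1675*(-1249)) = √(4900 + 2092075) = √2096975 = 5*√83879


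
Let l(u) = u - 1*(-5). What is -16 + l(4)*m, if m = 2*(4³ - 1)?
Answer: 1118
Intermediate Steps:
l(u) = 5 + u (l(u) = u + 5 = 5 + u)
m = 126 (m = 2*(64 - 1) = 2*63 = 126)
-16 + l(4)*m = -16 + (5 + 4)*126 = -16 + 9*126 = -16 + 1134 = 1118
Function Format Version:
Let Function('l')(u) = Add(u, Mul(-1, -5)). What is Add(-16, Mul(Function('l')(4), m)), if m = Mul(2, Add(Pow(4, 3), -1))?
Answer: 1118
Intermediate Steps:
Function('l')(u) = Add(5, u) (Function('l')(u) = Add(u, 5) = Add(5, u))
m = 126 (m = Mul(2, Add(64, -1)) = Mul(2, 63) = 126)
Add(-16, Mul(Function('l')(4), m)) = Add(-16, Mul(Add(5, 4), 126)) = Add(-16, Mul(9, 126)) = Add(-16, 1134) = 1118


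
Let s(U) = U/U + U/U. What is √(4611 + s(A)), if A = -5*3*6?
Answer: √4613 ≈ 67.919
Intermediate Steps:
A = -90 (A = -15*6 = -90)
s(U) = 2 (s(U) = 1 + 1 = 2)
√(4611 + s(A)) = √(4611 + 2) = √4613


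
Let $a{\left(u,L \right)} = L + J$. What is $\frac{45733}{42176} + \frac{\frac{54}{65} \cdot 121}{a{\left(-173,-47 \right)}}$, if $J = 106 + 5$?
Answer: $\frac{7278551}{2741440} \approx 2.655$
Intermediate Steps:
$J = 111$
$a{\left(u,L \right)} = 111 + L$ ($a{\left(u,L \right)} = L + 111 = 111 + L$)
$\frac{45733}{42176} + \frac{\frac{54}{65} \cdot 121}{a{\left(-173,-47 \right)}} = \frac{45733}{42176} + \frac{\frac{54}{65} \cdot 121}{111 - 47} = 45733 \cdot \frac{1}{42176} + \frac{54 \cdot \frac{1}{65} \cdot 121}{64} = \frac{45733}{42176} + \frac{54}{65} \cdot 121 \cdot \frac{1}{64} = \frac{45733}{42176} + \frac{6534}{65} \cdot \frac{1}{64} = \frac{45733}{42176} + \frac{3267}{2080} = \frac{7278551}{2741440}$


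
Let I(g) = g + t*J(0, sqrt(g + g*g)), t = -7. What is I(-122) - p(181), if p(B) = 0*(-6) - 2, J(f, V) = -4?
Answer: -92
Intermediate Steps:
p(B) = -2 (p(B) = 0 - 2 = -2)
I(g) = 28 + g (I(g) = g - 7*(-4) = g + 28 = 28 + g)
I(-122) - p(181) = (28 - 122) - 1*(-2) = -94 + 2 = -92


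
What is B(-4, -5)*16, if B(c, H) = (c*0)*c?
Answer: 0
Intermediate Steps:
B(c, H) = 0 (B(c, H) = 0*c = 0)
B(-4, -5)*16 = 0*16 = 0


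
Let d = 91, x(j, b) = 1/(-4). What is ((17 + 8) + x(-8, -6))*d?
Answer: 9009/4 ≈ 2252.3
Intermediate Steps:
x(j, b) = -1/4
((17 + 8) + x(-8, -6))*d = ((17 + 8) - 1/4)*91 = (25 - 1/4)*91 = (99/4)*91 = 9009/4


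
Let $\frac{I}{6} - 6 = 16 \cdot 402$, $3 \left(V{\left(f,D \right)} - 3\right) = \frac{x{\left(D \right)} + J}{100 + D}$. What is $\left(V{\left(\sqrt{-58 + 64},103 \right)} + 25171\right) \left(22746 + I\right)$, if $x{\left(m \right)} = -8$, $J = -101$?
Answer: $\frac{313638672506}{203} \approx 1.545 \cdot 10^{9}$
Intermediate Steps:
$V{\left(f,D \right)} = 3 - \frac{109}{3 \left(100 + D\right)}$ ($V{\left(f,D \right)} = 3 + \frac{\left(-8 - 101\right) \frac{1}{100 + D}}{3} = 3 + \frac{\left(-109\right) \frac{1}{100 + D}}{3} = 3 - \frac{109}{3 \left(100 + D\right)}$)
$I = 38628$ ($I = 36 + 6 \cdot 16 \cdot 402 = 36 + 6 \cdot 6432 = 36 + 38592 = 38628$)
$\left(V{\left(\sqrt{-58 + 64},103 \right)} + 25171\right) \left(22746 + I\right) = \left(\frac{791 + 9 \cdot 103}{3 \left(100 + 103\right)} + 25171\right) \left(22746 + 38628\right) = \left(\frac{791 + 927}{3 \cdot 203} + 25171\right) 61374 = \left(\frac{1}{3} \cdot \frac{1}{203} \cdot 1718 + 25171\right) 61374 = \left(\frac{1718}{609} + 25171\right) 61374 = \frac{15330857}{609} \cdot 61374 = \frac{313638672506}{203}$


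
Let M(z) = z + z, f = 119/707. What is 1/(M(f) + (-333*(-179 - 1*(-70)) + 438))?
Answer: 101/3710269 ≈ 2.7222e-5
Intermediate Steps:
f = 17/101 (f = 119*(1/707) = 17/101 ≈ 0.16832)
M(z) = 2*z
1/(M(f) + (-333*(-179 - 1*(-70)) + 438)) = 1/(2*(17/101) + (-333*(-179 - 1*(-70)) + 438)) = 1/(34/101 + (-333*(-179 + 70) + 438)) = 1/(34/101 + (-333*(-109) + 438)) = 1/(34/101 + (36297 + 438)) = 1/(34/101 + 36735) = 1/(3710269/101) = 101/3710269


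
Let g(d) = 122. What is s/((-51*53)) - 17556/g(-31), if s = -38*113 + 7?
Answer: -7821809/54961 ≈ -142.32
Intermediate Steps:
s = -4287 (s = -4294 + 7 = -4287)
s/((-51*53)) - 17556/g(-31) = -4287/((-51*53)) - 17556/122 = -4287/(-2703) - 17556*1/122 = -4287*(-1/2703) - 8778/61 = 1429/901 - 8778/61 = -7821809/54961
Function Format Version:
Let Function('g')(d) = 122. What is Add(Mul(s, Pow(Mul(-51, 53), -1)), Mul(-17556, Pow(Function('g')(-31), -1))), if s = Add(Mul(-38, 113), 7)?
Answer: Rational(-7821809, 54961) ≈ -142.32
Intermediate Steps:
s = -4287 (s = Add(-4294, 7) = -4287)
Add(Mul(s, Pow(Mul(-51, 53), -1)), Mul(-17556, Pow(Function('g')(-31), -1))) = Add(Mul(-4287, Pow(Mul(-51, 53), -1)), Mul(-17556, Pow(122, -1))) = Add(Mul(-4287, Pow(-2703, -1)), Mul(-17556, Rational(1, 122))) = Add(Mul(-4287, Rational(-1, 2703)), Rational(-8778, 61)) = Add(Rational(1429, 901), Rational(-8778, 61)) = Rational(-7821809, 54961)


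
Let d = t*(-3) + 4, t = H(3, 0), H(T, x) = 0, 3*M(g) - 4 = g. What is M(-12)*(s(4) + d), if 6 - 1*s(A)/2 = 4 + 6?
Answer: 32/3 ≈ 10.667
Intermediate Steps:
M(g) = 4/3 + g/3
s(A) = -8 (s(A) = 12 - 2*(4 + 6) = 12 - 2*10 = 12 - 20 = -8)
t = 0
d = 4 (d = 0*(-3) + 4 = 0 + 4 = 4)
M(-12)*(s(4) + d) = (4/3 + (⅓)*(-12))*(-8 + 4) = (4/3 - 4)*(-4) = -8/3*(-4) = 32/3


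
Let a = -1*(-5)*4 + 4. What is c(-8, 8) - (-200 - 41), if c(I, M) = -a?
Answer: 217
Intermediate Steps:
a = 24 (a = 5*4 + 4 = 20 + 4 = 24)
c(I, M) = -24 (c(I, M) = -1*24 = -24)
c(-8, 8) - (-200 - 41) = -24 - (-200 - 41) = -24 - 1*(-241) = -24 + 241 = 217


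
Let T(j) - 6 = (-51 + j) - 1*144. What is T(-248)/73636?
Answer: -437/73636 ≈ -0.0059346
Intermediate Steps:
T(j) = -189 + j (T(j) = 6 + ((-51 + j) - 1*144) = 6 + ((-51 + j) - 144) = 6 + (-195 + j) = -189 + j)
T(-248)/73636 = (-189 - 248)/73636 = -437*1/73636 = -437/73636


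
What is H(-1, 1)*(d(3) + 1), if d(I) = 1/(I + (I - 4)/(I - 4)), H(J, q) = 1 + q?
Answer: 5/2 ≈ 2.5000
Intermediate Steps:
d(I) = 1/(1 + I) (d(I) = 1/(I + (-4 + I)/(-4 + I)) = 1/(I + 1) = 1/(1 + I))
H(-1, 1)*(d(3) + 1) = (1 + 1)*(1/(1 + 3) + 1) = 2*(1/4 + 1) = 2*(¼ + 1) = 2*(5/4) = 5/2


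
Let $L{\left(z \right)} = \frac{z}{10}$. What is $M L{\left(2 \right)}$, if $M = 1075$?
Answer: $215$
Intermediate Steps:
$L{\left(z \right)} = \frac{z}{10}$ ($L{\left(z \right)} = z \frac{1}{10} = \frac{z}{10}$)
$M L{\left(2 \right)} = 1075 \cdot \frac{1}{10} \cdot 2 = 1075 \cdot \frac{1}{5} = 215$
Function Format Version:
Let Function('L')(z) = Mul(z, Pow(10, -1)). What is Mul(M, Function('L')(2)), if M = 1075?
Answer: 215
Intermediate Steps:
Function('L')(z) = Mul(Rational(1, 10), z) (Function('L')(z) = Mul(z, Rational(1, 10)) = Mul(Rational(1, 10), z))
Mul(M, Function('L')(2)) = Mul(1075, Mul(Rational(1, 10), 2)) = Mul(1075, Rational(1, 5)) = 215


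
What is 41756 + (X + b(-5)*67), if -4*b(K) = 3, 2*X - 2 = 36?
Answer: 166899/4 ≈ 41725.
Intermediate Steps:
X = 19 (X = 1 + (½)*36 = 1 + 18 = 19)
b(K) = -¾ (b(K) = -¼*3 = -¾)
41756 + (X + b(-5)*67) = 41756 + (19 - ¾*67) = 41756 + (19 - 201/4) = 41756 - 125/4 = 166899/4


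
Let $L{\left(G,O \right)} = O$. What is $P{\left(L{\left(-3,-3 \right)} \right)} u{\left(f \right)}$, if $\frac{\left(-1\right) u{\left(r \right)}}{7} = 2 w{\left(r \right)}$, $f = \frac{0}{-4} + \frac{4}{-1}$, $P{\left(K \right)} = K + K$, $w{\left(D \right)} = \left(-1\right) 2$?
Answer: $-168$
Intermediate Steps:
$w{\left(D \right)} = -2$
$P{\left(K \right)} = 2 K$
$f = -4$ ($f = 0 \left(- \frac{1}{4}\right) + 4 \left(-1\right) = 0 - 4 = -4$)
$u{\left(r \right)} = 28$ ($u{\left(r \right)} = - 7 \cdot 2 \left(-2\right) = \left(-7\right) \left(-4\right) = 28$)
$P{\left(L{\left(-3,-3 \right)} \right)} u{\left(f \right)} = 2 \left(-3\right) 28 = \left(-6\right) 28 = -168$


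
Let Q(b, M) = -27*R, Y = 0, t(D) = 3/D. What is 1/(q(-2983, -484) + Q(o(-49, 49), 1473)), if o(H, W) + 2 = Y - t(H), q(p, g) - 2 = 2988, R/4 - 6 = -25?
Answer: 1/5042 ≈ 0.00019833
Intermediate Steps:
R = -76 (R = 24 + 4*(-25) = 24 - 100 = -76)
q(p, g) = 2990 (q(p, g) = 2 + 2988 = 2990)
o(H, W) = -2 - 3/H (o(H, W) = -2 + (0 - 3/H) = -2 - 3/H)
Q(b, M) = 2052 (Q(b, M) = -27*(-76) = 2052)
1/(q(-2983, -484) + Q(o(-49, 49), 1473)) = 1/(2990 + 2052) = 1/5042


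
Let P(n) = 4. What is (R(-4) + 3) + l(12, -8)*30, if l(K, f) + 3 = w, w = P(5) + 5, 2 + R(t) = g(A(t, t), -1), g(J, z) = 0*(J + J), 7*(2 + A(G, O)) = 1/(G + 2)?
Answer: 181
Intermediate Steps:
A(G, O) = -2 + 1/(7*(2 + G)) (A(G, O) = -2 + 1/(7*(G + 2)) = -2 + 1/(7*(2 + G)))
g(J, z) = 0 (g(J, z) = 0*(2*J) = 0)
R(t) = -2 (R(t) = -2 + 0 = -2)
w = 9 (w = 4 + 5 = 9)
l(K, f) = 6 (l(K, f) = -3 + 9 = 6)
(R(-4) + 3) + l(12, -8)*30 = (-2 + 3) + 6*30 = 1 + 180 = 181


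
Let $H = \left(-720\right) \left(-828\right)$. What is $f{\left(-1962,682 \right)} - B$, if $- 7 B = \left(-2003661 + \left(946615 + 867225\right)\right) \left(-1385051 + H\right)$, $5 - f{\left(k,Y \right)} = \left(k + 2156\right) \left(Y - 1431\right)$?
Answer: $\frac{149749095688}{7} \approx 2.1393 \cdot 10^{10}$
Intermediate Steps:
$f{\left(k,Y \right)} = 5 - \left(-1431 + Y\right) \left(2156 + k\right)$ ($f{\left(k,Y \right)} = 5 - \left(k + 2156\right) \left(Y - 1431\right) = 5 - \left(2156 + k\right) \left(-1431 + Y\right) = 5 - \left(-1431 + Y\right) \left(2156 + k\right)$)
$H = 596160$
$B = - \frac{149748078511}{7}$ ($B = - \frac{\left(-2003661 + \left(946615 + 867225\right)\right) \left(-1385051 + 596160\right)}{7} = - \frac{\left(-2003661 + 1813840\right) \left(-788891\right)}{7} = - \frac{\left(-189821\right) \left(-788891\right)}{7} = \left(- \frac{1}{7}\right) 149748078511 = - \frac{149748078511}{7} \approx -2.1393 \cdot 10^{10}$)
$f{\left(-1962,682 \right)} - B = \left(3085241 - 1470392 + 1431 \left(-1962\right) - 682 \left(-1962\right)\right) - - \frac{149748078511}{7} = \left(3085241 - 1470392 - 2807622 + 1338084\right) + \frac{149748078511}{7} = 145311 + \frac{149748078511}{7} = \frac{149749095688}{7}$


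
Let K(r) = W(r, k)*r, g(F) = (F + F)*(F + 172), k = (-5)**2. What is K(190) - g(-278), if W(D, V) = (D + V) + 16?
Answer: -15046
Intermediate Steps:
k = 25
g(F) = 2*F*(172 + F) (g(F) = (2*F)*(172 + F) = 2*F*(172 + F))
W(D, V) = 16 + D + V
K(r) = r*(41 + r) (K(r) = (16 + r + 25)*r = (41 + r)*r = r*(41 + r))
K(190) - g(-278) = 190*(41 + 190) - 2*(-278)*(172 - 278) = 190*231 - 2*(-278)*(-106) = 43890 - 1*58936 = 43890 - 58936 = -15046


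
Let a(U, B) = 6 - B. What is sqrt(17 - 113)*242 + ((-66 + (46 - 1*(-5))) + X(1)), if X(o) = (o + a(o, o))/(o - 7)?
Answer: -16 + 968*I*sqrt(6) ≈ -16.0 + 2371.1*I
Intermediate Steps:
X(o) = 6/(-7 + o) (X(o) = (o + (6 - o))/(o - 7) = 6/(-7 + o))
sqrt(17 - 113)*242 + ((-66 + (46 - 1*(-5))) + X(1)) = sqrt(17 - 113)*242 + ((-66 + (46 - 1*(-5))) + 6/(-7 + 1)) = sqrt(-96)*242 + ((-66 + (46 + 5)) + 6/(-6)) = (4*I*sqrt(6))*242 + ((-66 + 51) + 6*(-1/6)) = 968*I*sqrt(6) + (-15 - 1) = 968*I*sqrt(6) - 16 = -16 + 968*I*sqrt(6)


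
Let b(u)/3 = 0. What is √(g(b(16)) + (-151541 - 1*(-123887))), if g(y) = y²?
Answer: I*√27654 ≈ 166.29*I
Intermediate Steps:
b(u) = 0 (b(u) = 3*0 = 0)
√(g(b(16)) + (-151541 - 1*(-123887))) = √(0² + (-151541 - 1*(-123887))) = √(0 + (-151541 + 123887)) = √(0 - 27654) = √(-27654) = I*√27654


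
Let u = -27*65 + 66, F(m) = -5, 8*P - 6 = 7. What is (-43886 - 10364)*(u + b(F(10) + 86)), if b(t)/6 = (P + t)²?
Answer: -34088394375/16 ≈ -2.1305e+9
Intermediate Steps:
P = 13/8 (P = ¾ + (⅛)*7 = ¾ + 7/8 = 13/8 ≈ 1.6250)
u = -1689 (u = -1755 + 66 = -1689)
b(t) = 6*(13/8 + t)²
(-43886 - 10364)*(u + b(F(10) + 86)) = (-43886 - 10364)*(-1689 + 3*(13 + 8*(-5 + 86))²/32) = -54250*(-1689 + 3*(13 + 8*81)²/32) = -54250*(-1689 + 3*(13 + 648)²/32) = -54250*(-1689 + (3/32)*661²) = -54250*(-1689 + (3/32)*436921) = -54250*(-1689 + 1310763/32) = -54250*1256715/32 = -34088394375/16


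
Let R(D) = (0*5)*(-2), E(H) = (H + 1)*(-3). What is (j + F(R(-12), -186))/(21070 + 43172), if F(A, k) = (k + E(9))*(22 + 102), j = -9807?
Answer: -12197/21414 ≈ -0.56958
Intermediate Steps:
E(H) = -3 - 3*H (E(H) = (1 + H)*(-3) = -3 - 3*H)
R(D) = 0 (R(D) = 0*(-2) = 0)
F(A, k) = -3720 + 124*k (F(A, k) = (k + (-3 - 3*9))*(22 + 102) = (k + (-3 - 27))*124 = (k - 30)*124 = (-30 + k)*124 = -3720 + 124*k)
(j + F(R(-12), -186))/(21070 + 43172) = (-9807 + (-3720 + 124*(-186)))/(21070 + 43172) = (-9807 + (-3720 - 23064))/64242 = (-9807 - 26784)*(1/64242) = -36591*1/64242 = -12197/21414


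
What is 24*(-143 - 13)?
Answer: -3744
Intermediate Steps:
24*(-143 - 13) = 24*(-156) = -3744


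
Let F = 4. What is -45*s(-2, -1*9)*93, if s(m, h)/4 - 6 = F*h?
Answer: 502200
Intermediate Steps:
s(m, h) = 24 + 16*h (s(m, h) = 24 + 4*(4*h) = 24 + 16*h)
-45*s(-2, -1*9)*93 = -45*(24 + 16*(-1*9))*93 = -45*(24 + 16*(-9))*93 = -45*(24 - 144)*93 = -45*(-120)*93 = 5400*93 = 502200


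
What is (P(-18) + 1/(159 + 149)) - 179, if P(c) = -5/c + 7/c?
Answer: -496487/2772 ≈ -179.11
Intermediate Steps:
P(c) = 2/c
(P(-18) + 1/(159 + 149)) - 179 = (2/(-18) + 1/(159 + 149)) - 179 = (2*(-1/18) + 1/308) - 179 = (-1/9 + 1/308) - 179 = -299/2772 - 179 = -496487/2772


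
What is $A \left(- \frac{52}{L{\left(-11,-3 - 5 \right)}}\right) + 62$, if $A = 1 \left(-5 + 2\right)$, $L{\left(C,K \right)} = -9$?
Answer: $\frac{134}{3} \approx 44.667$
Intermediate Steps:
$A = -3$ ($A = 1 \left(-3\right) = -3$)
$A \left(- \frac{52}{L{\left(-11,-3 - 5 \right)}}\right) + 62 = - 3 \left(- \frac{52}{-9}\right) + 62 = - 3 \left(\left(-52\right) \left(- \frac{1}{9}\right)\right) + 62 = \left(-3\right) \frac{52}{9} + 62 = - \frac{52}{3} + 62 = \frac{134}{3}$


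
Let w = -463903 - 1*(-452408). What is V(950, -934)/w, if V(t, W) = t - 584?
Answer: -366/11495 ≈ -0.031840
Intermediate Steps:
w = -11495 (w = -463903 + 452408 = -11495)
V(t, W) = -584 + t
V(950, -934)/w = (-584 + 950)/(-11495) = 366*(-1/11495) = -366/11495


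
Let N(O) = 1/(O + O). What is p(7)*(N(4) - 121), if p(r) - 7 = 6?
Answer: -12571/8 ≈ -1571.4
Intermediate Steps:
p(r) = 13 (p(r) = 7 + 6 = 13)
N(O) = 1/(2*O)
p(7)*(N(4) - 121) = 13*((½)/4 - 121) = 13*((½)*(¼) - 121) = 13*(⅛ - 121) = 13*(-967/8) = -12571/8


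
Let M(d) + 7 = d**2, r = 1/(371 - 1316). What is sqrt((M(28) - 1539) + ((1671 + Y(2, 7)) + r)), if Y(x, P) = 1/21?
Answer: sqrt(90200145)/315 ≈ 30.150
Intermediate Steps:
r = -1/945 (r = 1/(-945) = -1/945 ≈ -0.0010582)
Y(x, P) = 1/21
M(d) = -7 + d**2
sqrt((M(28) - 1539) + ((1671 + Y(2, 7)) + r)) = sqrt(((-7 + 28**2) - 1539) + ((1671 + 1/21) - 1/945)) = sqrt(((-7 + 784) - 1539) + (35092/21 - 1/945)) = sqrt((777 - 1539) + 1579139/945) = sqrt(-762 + 1579139/945) = sqrt(859049/945) = sqrt(90200145)/315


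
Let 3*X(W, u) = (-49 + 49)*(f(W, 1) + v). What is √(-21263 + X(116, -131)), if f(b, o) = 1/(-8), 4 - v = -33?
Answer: I*√21263 ≈ 145.82*I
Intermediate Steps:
v = 37 (v = 4 - 1*(-33) = 4 + 33 = 37)
f(b, o) = -⅛
X(W, u) = 0 (X(W, u) = ((-49 + 49)*(-⅛ + 37))/3 = (0*(295/8))/3 = (⅓)*0 = 0)
√(-21263 + X(116, -131)) = √(-21263 + 0) = √(-21263) = I*√21263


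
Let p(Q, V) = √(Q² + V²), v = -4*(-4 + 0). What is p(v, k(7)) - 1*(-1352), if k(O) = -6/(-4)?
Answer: 1352 + √1033/2 ≈ 1368.1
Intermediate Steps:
k(O) = 3/2 (k(O) = -6*(-¼) = 3/2)
v = 16 (v = -4*(-4) = 16)
p(v, k(7)) - 1*(-1352) = √(16² + (3/2)²) - 1*(-1352) = √(256 + 9/4) + 1352 = √(1033/4) + 1352 = √1033/2 + 1352 = 1352 + √1033/2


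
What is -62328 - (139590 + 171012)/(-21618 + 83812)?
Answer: -1938369117/31097 ≈ -62333.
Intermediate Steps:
-62328 - (139590 + 171012)/(-21618 + 83812) = -62328 - 310602/62194 = -62328 - 1*155301/31097 = -62328 - 155301/31097 = -1938369117/31097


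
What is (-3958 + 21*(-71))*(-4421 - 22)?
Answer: 24209907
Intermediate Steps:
(-3958 + 21*(-71))*(-4421 - 22) = (-3958 - 1491)*(-4443) = -5449*(-4443) = 24209907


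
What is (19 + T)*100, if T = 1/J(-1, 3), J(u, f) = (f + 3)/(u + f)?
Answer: 5800/3 ≈ 1933.3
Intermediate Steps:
J(u, f) = (3 + f)/(f + u)
T = ⅓ (T = 1/((3 + 3)/(3 - 1)) = 1/(6/2) = 1/((½)*6) = 1/3 = ⅓ ≈ 0.33333)
(19 + T)*100 = (19 + ⅓)*100 = (58/3)*100 = 5800/3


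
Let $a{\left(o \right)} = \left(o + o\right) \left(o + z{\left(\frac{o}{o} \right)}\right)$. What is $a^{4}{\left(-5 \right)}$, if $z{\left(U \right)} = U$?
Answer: $2560000$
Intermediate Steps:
$a{\left(o \right)} = 2 o \left(1 + o\right)$ ($a{\left(o \right)} = \left(o + o\right) \left(o + \frac{o}{o}\right) = 2 o \left(o + 1\right) = 2 o \left(1 + o\right)$)
$a^{4}{\left(-5 \right)} = \left(2 \left(-5\right) \left(1 - 5\right)\right)^{4} = \left(2 \left(-5\right) \left(-4\right)\right)^{4} = 40^{4} = 2560000$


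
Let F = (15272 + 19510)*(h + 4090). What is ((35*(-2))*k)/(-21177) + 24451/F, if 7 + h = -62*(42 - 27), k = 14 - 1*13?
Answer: 101167087/28671996782 ≈ 0.0035284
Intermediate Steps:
k = 1 (k = 14 - 13 = 1)
h = -937 (h = -7 - 62*(42 - 27) = -7 - 62*15 = -7 - 930 = -937)
F = 109667646 (F = (15272 + 19510)*(-937 + 4090) = 34782*3153 = 109667646)
((35*(-2))*k)/(-21177) + 24451/F = ((35*(-2))*1)/(-21177) + 24451/109667646 = -70*1*(-1/21177) + 24451*(1/109667646) = -70*(-1/21177) + 24451/109667646 = 70/21177 + 24451/109667646 = 101167087/28671996782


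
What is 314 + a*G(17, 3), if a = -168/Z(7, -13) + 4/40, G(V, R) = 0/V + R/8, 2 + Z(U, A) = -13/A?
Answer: 30163/80 ≈ 377.04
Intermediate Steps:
Z(U, A) = -2 - 13/A
G(V, R) = R/8 (G(V, R) = 0 + R*(⅛) = 0 + R/8 = R/8)
a = 1681/10 (a = -168/(-2 - 13/(-13)) + 4/40 = -168/(-2 - 13*(-1/13)) + 4*(1/40) = -168/(-2 + 1) + ⅒ = -168/(-1) + ⅒ = -168*(-1) + ⅒ = 168 + ⅒ = 1681/10 ≈ 168.10)
314 + a*G(17, 3) = 314 + 1681*((⅛)*3)/10 = 314 + (1681/10)*(3/8) = 314 + 5043/80 = 30163/80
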